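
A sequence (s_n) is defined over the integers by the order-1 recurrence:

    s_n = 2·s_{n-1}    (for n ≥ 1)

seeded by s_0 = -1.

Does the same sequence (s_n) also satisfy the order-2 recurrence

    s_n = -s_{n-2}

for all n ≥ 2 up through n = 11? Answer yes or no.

no

Terms s_0..s_11: -1, -2, -4, -8, -16, -32, -64, -128, -256, -512, -1024, -2048
n=2: candidate gives 1, actual s_2 = -4 ✗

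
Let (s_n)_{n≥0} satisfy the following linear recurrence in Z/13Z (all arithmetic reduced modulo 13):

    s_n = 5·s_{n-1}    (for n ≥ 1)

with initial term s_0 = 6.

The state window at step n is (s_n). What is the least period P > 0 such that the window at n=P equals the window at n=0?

4

n=0: window = (6)
n=1: window = (4)
n=2: window = (7)
n=3: window = (9)
n=4: window = (6)
window at n=4 equals window at n=0 → period = 4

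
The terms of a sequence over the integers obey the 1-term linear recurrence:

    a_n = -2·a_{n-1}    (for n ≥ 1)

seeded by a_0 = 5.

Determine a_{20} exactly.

a_1 = -2·5 = -10
a_2 = -2·-10 = 20
a_3 = -2·20 = -40
a_4 = -2·-40 = 80
a_5 = -2·80 = -160
a_6 = -2·-160 = 320
a_7 = -2·320 = -640
a_8 = -2·-640 = 1280
a_9 = -2·1280 = -2560
a_10 = -2·-2560 = 5120
a_11 = -2·5120 = -10240
a_12 = -2·-10240 = 20480
a_13 = -2·20480 = -40960
a_14 = -2·-40960 = 81920
a_15 = -2·81920 = -163840
a_16 = -2·-163840 = 327680
a_17 = -2·327680 = -655360
a_18 = -2·-655360 = 1310720
a_19 = -2·1310720 = -2621440
a_20 = -2·-2621440 = 5242880

5242880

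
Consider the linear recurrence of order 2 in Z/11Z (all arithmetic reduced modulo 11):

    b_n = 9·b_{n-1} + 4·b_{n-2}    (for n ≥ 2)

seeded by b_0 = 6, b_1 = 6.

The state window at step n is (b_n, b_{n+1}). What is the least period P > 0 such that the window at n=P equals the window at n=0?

n=0: window = (6, 6)
n=1: window = (6, 1)
n=2: window = (1, 0)
n=3: window = (0, 4)
n=4: window = (4, 3)
n=5: window = (3, 10)
n=6: window = (10, 3)
n=7: window = (3, 1)
n=8: window = (1, 10)
n=9: window = (10, 6)
n=10: window = (6, 6)
window at n=10 equals window at n=0 → period = 10

10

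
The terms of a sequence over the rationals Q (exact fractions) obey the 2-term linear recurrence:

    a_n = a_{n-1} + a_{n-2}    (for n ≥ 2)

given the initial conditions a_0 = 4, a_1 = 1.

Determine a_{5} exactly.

a_2 = 1·1 + 1·4 = 5
a_3 = 1·5 + 1·1 = 6
a_4 = 1·6 + 1·5 = 11
a_5 = 1·11 + 1·6 = 17

17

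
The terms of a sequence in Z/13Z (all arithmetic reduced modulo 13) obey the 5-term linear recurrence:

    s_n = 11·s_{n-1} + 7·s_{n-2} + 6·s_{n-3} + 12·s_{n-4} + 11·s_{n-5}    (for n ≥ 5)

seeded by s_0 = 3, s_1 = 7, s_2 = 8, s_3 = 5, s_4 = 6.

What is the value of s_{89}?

1

s_5 = 11·6 + 7·5 + 6·8 + 12·7 + 11·3 = 6
s_6 = 11·6 + 7·6 + 6·5 + 12·8 + 11·7 = 12
s_7 = 11·12 + 7·6 + 6·6 + 12·5 + 11·8 = 7
s_8 = 11·7 + 7·12 + 6·6 + 12·6 + 11·5 = 12
s_9 = 11·12 + 7·7 + 6·12 + 12·6 + 11·6 = 1
s_10 = 11·1 + 7·12 + 6·7 + 12·12 + 11·6 = 9
s_11 = 11·9 + 7·1 + 6·12 + 12·7 + 11·12 = 4
s_12 = 11·4 + 7·9 + 6·1 + 12·12 + 11·7 = 9
s_13 = 11·9 + 7·4 + 6·9 + 12·1 + 11·12 = 0
s_14 = 11·0 + 7·9 + 6·4 + 12·9 + 11·1 = 11
s_15 = 11·11 + 7·0 + 6·9 + 12·4 + 11·9 = 10
s_16 = 11·10 + 7·11 + 6·0 + 12·9 + 11·4 = 1
s_17 = 11·1 + 7·10 + 6·11 + 12·0 + 11·9 = 12
s_18 = 11·12 + 7·1 + 6·10 + 12·11 + 11·0 = 6
s_19 = 11·6 + 7·12 + 6·1 + 12·10 + 11·11 = 7
s_20 = 11·7 + 7·6 + 6·12 + 12·1 + 11·10 = 1
s_21 = 11·1 + 7·7 + 6·6 + 12·12 + 11·1 = 4
s_22 = 11·4 + 7·1 + 6·7 + 12·6 + 11·12 = 11
s_23 = 11·11 + 7·4 + 6·1 + 12·7 + 11·6 = 6
s_24 = 11·6 + 7·11 + 6·4 + 12·1 + 11·7 = 9
s_25 = 11·9 + 7·6 + 6·11 + 12·4 + 11·1 = 6
s_26 = 11·6 + 7·9 + 6·6 + 12·11 + 11·4 = 3
s_27 = 11·3 + 7·6 + 6·9 + 12·6 + 11·11 = 10
s_28 = 11·10 + 7·3 + 6·6 + 12·9 + 11·6 = 3
s_29 = 11·3 + 7·10 + 6·3 + 12·6 + 11·9 = 6
s_30 = 11·6 + 7·3 + 6·10 + 12·3 + 11·6 = 2
s_31 = 11·2 + 7·6 + 6·3 + 12·10 + 11·3 = 1
s_32 = 11·1 + 7·2 + 6·6 + 12·3 + 11·10 = 12
s_33 = 11·12 + 7·1 + 6·2 + 12·6 + 11·3 = 9
s_34 = 11·9 + 7·12 + 6·1 + 12·2 + 11·6 = 6
s_35 = 11·6 + 7·9 + 6·12 + 12·1 + 11·2 = 1
s_36 = 11·1 + 7·6 + 6·9 + 12·12 + 11·1 = 2
s_37 = 11·2 + 7·1 + 6·6 + 12·9 + 11·12 = 6
s_38 = 11·6 + 7·2 + 6·1 + 12·6 + 11·9 = 10
s_39 = 11·10 + 7·6 + 6·2 + 12·1 + 11·6 = 8
s_40 = 11·8 + 7·10 + 6·6 + 12·2 + 11·1 = 8
s_41 = 11·8 + 7·8 + 6·10 + 12·6 + 11·2 = 12
s_42 = 11·12 + 7·8 + 6·8 + 12·10 + 11·6 = 6
s_43 = 11·6 + 7·12 + 6·8 + 12·8 + 11·10 = 1
s_44 = 11·1 + 7·6 + 6·12 + 12·8 + 11·8 = 10
s_45 = 11·10 + 7·1 + 6·6 + 12·12 + 11·8 = 8
s_46 = 11·8 + 7·10 + 6·1 + 12·6 + 11·12 = 4
s_47 = 11·4 + 7·8 + 6·10 + 12·1 + 11·6 = 4
s_48 = 11·4 + 7·4 + 6·8 + 12·10 + 11·1 = 4
s_49 = 11·4 + 7·4 + 6·4 + 12·8 + 11·10 = 3
s_50 = 11·3 + 7·4 + 6·4 + 12·4 + 11·8 = 0
s_51 = 11·0 + 7·3 + 6·4 + 12·4 + 11·4 = 7
s_52 = 11·7 + 7·0 + 6·3 + 12·4 + 11·4 = 5
s_53 = 11·5 + 7·7 + 6·0 + 12·3 + 11·4 = 2
s_54 = 11·2 + 7·5 + 6·7 + 12·0 + 11·3 = 2
s_55 = 11·2 + 7·2 + 6·5 + 12·7 + 11·0 = 7
s_56 = 11·7 + 7·2 + 6·2 + 12·5 + 11·7 = 6
s_57 = 11·6 + 7·7 + 6·2 + 12·2 + 11·5 = 11
s_58 = 11·11 + 7·6 + 6·7 + 12·2 + 11·2 = 4
s_59 = 11·4 + 7·11 + 6·6 + 12·7 + 11·2 = 3
s_60 = 11·3 + 7·4 + 6·11 + 12·6 + 11·7 = 3
s_61 = 11·3 + 7·3 + 6·4 + 12·11 + 11·6 = 3
s_62 = 11·3 + 7·3 + 6·3 + 12·4 + 11·11 = 7
s_63 = 11·7 + 7·3 + 6·3 + 12·3 + 11·4 = 1
s_64 = 11·1 + 7·7 + 6·3 + 12·3 + 11·3 = 4
s_65 = 11·4 + 7·1 + 6·7 + 12·3 + 11·3 = 6
s_66 = 11·6 + 7·4 + 6·1 + 12·7 + 11·3 = 9
s_67 = 11·9 + 7·6 + 6·4 + 12·1 + 11·7 = 7
s_68 = 11·7 + 7·9 + 6·6 + 12·4 + 11·1 = 1
s_69 = 11·1 + 7·7 + 6·9 + 12·6 + 11·4 = 9
s_70 = 11·9 + 7·1 + 6·7 + 12·9 + 11·6 = 10
s_71 = 11·10 + 7·9 + 6·1 + 12·7 + 11·9 = 11
s_72 = 11·11 + 7·10 + 6·9 + 12·1 + 11·7 = 9
s_73 = 11·9 + 7·11 + 6·10 + 12·9 + 11·1 = 4
s_74 = 11·4 + 7·9 + 6·11 + 12·10 + 11·9 = 2
s_75 = 11·2 + 7·4 + 6·9 + 12·11 + 11·10 = 8
s_76 = 11·8 + 7·2 + 6·4 + 12·9 + 11·11 = 4
s_77 = 11·4 + 7·8 + 6·2 + 12·4 + 11·9 = 12
s_78 = 11·12 + 7·4 + 6·8 + 12·2 + 11·4 = 3
s_79 = 11·3 + 7·12 + 6·4 + 12·8 + 11·2 = 12
s_80 = 11·12 + 7·3 + 6·12 + 12·4 + 11·8 = 10
s_81 = 11·10 + 7·12 + 6·3 + 12·12 + 11·4 = 10
s_82 = 11·10 + 7·10 + 6·12 + 12·3 + 11·12 = 4
s_83 = 11·4 + 7·10 + 6·10 + 12·12 + 11·3 = 0
s_84 = 11·0 + 7·4 + 6·10 + 12·10 + 11·12 = 2
s_85 = 11·2 + 7·0 + 6·4 + 12·10 + 11·10 = 3
s_86 = 11·3 + 7·2 + 6·0 + 12·4 + 11·10 = 10
s_87 = 11·10 + 7·3 + 6·2 + 12·0 + 11·4 = 5
s_88 = 11·5 + 7·10 + 6·3 + 12·2 + 11·0 = 11
s_89 = 11·11 + 7·5 + 6·10 + 12·3 + 11·2 = 1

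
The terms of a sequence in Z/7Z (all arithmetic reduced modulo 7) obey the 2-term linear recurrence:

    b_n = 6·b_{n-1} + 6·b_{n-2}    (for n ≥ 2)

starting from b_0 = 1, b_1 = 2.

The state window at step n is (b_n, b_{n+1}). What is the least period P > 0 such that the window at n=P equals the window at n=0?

3

n=0: window = (1, 2)
n=1: window = (2, 4)
n=2: window = (4, 1)
n=3: window = (1, 2)
window at n=3 equals window at n=0 → period = 3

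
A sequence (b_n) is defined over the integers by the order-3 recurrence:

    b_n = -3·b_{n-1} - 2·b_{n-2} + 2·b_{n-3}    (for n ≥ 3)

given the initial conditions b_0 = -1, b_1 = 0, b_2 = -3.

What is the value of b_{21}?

71021

b_3 = -3·-3 + -2·0 + 2·-1 = 7
b_4 = -3·7 + -2·-3 + 2·0 = -15
b_5 = -3·-15 + -2·7 + 2·-3 = 25
b_6 = -3·25 + -2·-15 + 2·7 = -31
b_7 = -3·-31 + -2·25 + 2·-15 = 13
b_8 = -3·13 + -2·-31 + 2·25 = 73
b_9 = -3·73 + -2·13 + 2·-31 = -307
b_10 = -3·-307 + -2·73 + 2·13 = 801
b_11 = -3·801 + -2·-307 + 2·73 = -1643
b_12 = -3·-1643 + -2·801 + 2·-307 = 2713
b_13 = -3·2713 + -2·-1643 + 2·801 = -3251
b_14 = -3·-3251 + -2·2713 + 2·-1643 = 1041
b_15 = -3·1041 + -2·-3251 + 2·2713 = 8805
b_16 = -3·8805 + -2·1041 + 2·-3251 = -34999
b_17 = -3·-34999 + -2·8805 + 2·1041 = 89469
b_18 = -3·89469 + -2·-34999 + 2·8805 = -180799
b_19 = -3·-180799 + -2·89469 + 2·-34999 = 293461
b_20 = -3·293461 + -2·-180799 + 2·89469 = -339847
b_21 = -3·-339847 + -2·293461 + 2·-180799 = 71021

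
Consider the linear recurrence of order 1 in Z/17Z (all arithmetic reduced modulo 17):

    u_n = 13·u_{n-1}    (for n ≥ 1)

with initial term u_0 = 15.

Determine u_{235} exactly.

u_1 = 13·15 = 8
u_2 = 13·8 = 2
u_3 = 13·2 = 9
u_4 = 13·9 = 15
(u_4) = (15) = (u_0), so the sequence has period 4.
235 ≡ 3 (mod 4), hence u_235 = u_3 = 9.

9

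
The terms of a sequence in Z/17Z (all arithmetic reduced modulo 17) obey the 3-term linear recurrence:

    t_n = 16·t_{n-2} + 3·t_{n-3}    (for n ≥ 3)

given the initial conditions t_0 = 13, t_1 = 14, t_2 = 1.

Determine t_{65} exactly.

8

t_3 = 0·1 + 16·14 + 3·13 = 8
t_4 = 0·8 + 16·1 + 3·14 = 7
t_5 = 0·7 + 16·8 + 3·1 = 12
t_6 = 0·12 + 16·7 + 3·8 = 0
t_7 = 0·0 + 16·12 + 3·7 = 9
t_8 = 0·9 + 16·0 + 3·12 = 2
t_9 = 0·2 + 16·9 + 3·0 = 8
t_10 = 0·8 + 16·2 + 3·9 = 8
t_11 = 0·8 + 16·8 + 3·2 = 15
t_12 = 0·15 + 16·8 + 3·8 = 16
t_13 = 0·16 + 16·15 + 3·8 = 9
t_14 = 0·9 + 16·16 + 3·15 = 12
t_15 = 0·12 + 16·9 + 3·16 = 5
t_16 = 0·5 + 16·12 + 3·9 = 15
t_17 = 0·15 + 16·5 + 3·12 = 14
t_18 = 0·14 + 16·15 + 3·5 = 0
t_19 = 0·0 + 16·14 + 3·15 = 14
t_20 = 0·14 + 16·0 + 3·14 = 8
t_21 = 0·8 + 16·14 + 3·0 = 3
t_22 = 0·3 + 16·8 + 3·14 = 0
t_23 = 0·0 + 16·3 + 3·8 = 4
t_24 = 0·4 + 16·0 + 3·3 = 9
t_25 = 0·9 + 16·4 + 3·0 = 13
t_26 = 0·13 + 16·9 + 3·4 = 3
t_27 = 0·3 + 16·13 + 3·9 = 14
t_28 = 0·14 + 16·3 + 3·13 = 2
t_29 = 0·2 + 16·14 + 3·3 = 12
t_30 = 0·12 + 16·2 + 3·14 = 6
t_31 = 0·6 + 16·12 + 3·2 = 11
t_32 = 0·11 + 16·6 + 3·12 = 13
t_33 = 0·13 + 16·11 + 3·6 = 7
t_34 = 0·7 + 16·13 + 3·11 = 3
t_35 = 0·3 + 16·7 + 3·13 = 15
t_36 = 0·15 + 16·3 + 3·7 = 1
t_37 = 0·1 + 16·15 + 3·3 = 11
t_38 = 0·11 + 16·1 + 3·15 = 10
t_39 = 0·10 + 16·11 + 3·1 = 9
t_40 = 0·9 + 16·10 + 3·11 = 6
t_41 = 0·6 + 16·9 + 3·10 = 4
t_42 = 0·4 + 16·6 + 3·9 = 4
t_43 = 0·4 + 16·4 + 3·6 = 14
t_44 = 0·14 + 16·4 + 3·4 = 8
t_45 = 0·8 + 16·14 + 3·4 = 15
t_46 = 0·15 + 16·8 + 3·14 = 0
t_47 = 0·0 + 16·15 + 3·8 = 9
t_48 = 0·9 + 16·0 + 3·15 = 11
t_49 = 0·11 + 16·9 + 3·0 = 8
t_50 = 0·8 + 16·11 + 3·9 = 16
t_51 = 0·16 + 16·8 + 3·11 = 8
t_52 = 0·8 + 16·16 + 3·8 = 8
t_53 = 0·8 + 16·8 + 3·16 = 6
t_54 = 0·6 + 16·8 + 3·8 = 16
t_55 = 0·16 + 16·6 + 3·8 = 1
t_56 = 0·1 + 16·16 + 3·6 = 2
t_57 = 0·2 + 16·1 + 3·16 = 13
t_58 = 0·13 + 16·2 + 3·1 = 1
t_59 = 0·1 + 16·13 + 3·2 = 10
t_60 = 0·10 + 16·1 + 3·13 = 4
t_61 = 0·4 + 16·10 + 3·1 = 10
t_62 = 0·10 + 16·4 + 3·10 = 9
t_63 = 0·9 + 16·10 + 3·4 = 2
t_64 = 0·2 + 16·9 + 3·10 = 4
t_65 = 0·4 + 16·2 + 3·9 = 8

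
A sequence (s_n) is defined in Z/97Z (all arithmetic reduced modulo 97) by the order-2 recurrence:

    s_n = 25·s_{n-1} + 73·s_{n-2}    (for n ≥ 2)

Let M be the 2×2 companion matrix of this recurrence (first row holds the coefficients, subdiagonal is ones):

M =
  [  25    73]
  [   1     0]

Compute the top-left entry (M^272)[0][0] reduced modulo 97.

66

(M^272)[0][0] is the top entry after applying M 272 times to the unit state (1, 0). Equivalently it is h_{273} for the auxiliary sequence (h_n) obeying the same recurrence with h_1 = 1 and h_i = 0 for 0 ≤ i < 1:
h_2 = 25·1 + 73·0 = 25
h_3 = 25·25 + 73·1 = 19
h_4 = 25·19 + 73·25 = 69
h_5 = 25·69 + 73·19 = 8
h_6 = 25·8 + 73·69 = 96
h_7 = 25·96 + 73·8 = 74
h_8 = 25·74 + 73·96 = 31
h_9 = 25·31 + 73·74 = 66
h_10 = 25·66 + 73·31 = 33
h_11 = 25·33 + 73·66 = 17
h_12 = 25·17 + 73·33 = 21
h_13 = 25·21 + 73·17 = 20
h_14 = 25·20 + 73·21 = 93
h_15 = 25·93 + 73·20 = 2
h_16 = 25·2 + 73·93 = 49
h_17 = 25·49 + 73·2 = 13
h_18 = 25·13 + 73·49 = 22
h_19 = 25·22 + 73·13 = 44
h_20 = 25·44 + 73·22 = 87
h_21 = 25·87 + 73·44 = 52
h_22 = 25·52 + 73·87 = 85
h_23 = 25·85 + 73·52 = 4
h_24 = 25·4 + 73·85 = 0
h_25 = 25·0 + 73·4 = 1
(h_24, h_25) = (0, 1) = (h_0, h_1), so the sequence has period 24.
273 ≡ 9 (mod 24), hence h_273 = h_9 = 66.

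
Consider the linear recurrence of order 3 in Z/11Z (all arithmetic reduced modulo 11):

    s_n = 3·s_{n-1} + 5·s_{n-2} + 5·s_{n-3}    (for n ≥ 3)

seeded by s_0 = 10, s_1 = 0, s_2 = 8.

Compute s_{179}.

5

s_3 = 3·8 + 5·0 + 5·10 = 8
s_4 = 3·8 + 5·8 + 5·0 = 9
s_5 = 3·9 + 5·8 + 5·8 = 8
s_6 = 3·8 + 5·9 + 5·8 = 10
s_7 = 3·10 + 5·8 + 5·9 = 5
s_8 = 3·5 + 5·10 + 5·8 = 6
Continuing the recurrence:
  s_9 = 5;  s_10 = 4;  s_11 = 1;  s_12 = 4;  s_13 = 4;  s_14 = 4
  s_15 = 8;  s_16 = 9;  s_17 = 10;  s_18 = 5;  s_19 = 0;  s_20 = 9
  s_21 = 8;  s_22 = 3;  s_23 = 6;  s_24 = 7;  s_25 = 0;  s_26 = 10
  s_27 = 10;  s_28 = 3;  s_29 = 10;  s_30 = 7;  s_31 = 9;  s_32 = 2
  s_33 = 9;  s_34 = 5;  s_35 = 4;  s_36 = 5;  s_37 = 5;  s_38 = 5
  s_39 = 10;  s_40 = 3;  s_41 = 7;  s_42 = 9;  s_43 = 0;  s_44 = 3
  s_45 = 10;  s_46 = 1;  s_47 = 2;  s_48 = 6;  s_49 = 0;  s_50 = 7
  s_51 = 7;  s_52 = 1;  s_53 = 7;  s_54 = 6;  s_55 = 3;  s_56 = 8
  s_57 = 3;  s_58 = 9;  s_59 = 5;  s_60 = 9;  s_61 = 9;  s_62 = 9
  s_63 = 7;  s_64 = 1;  s_65 = 6;  s_66 = 3;  s_67 = 0;  s_68 = 1
  s_69 = 7;  s_70 = 4;  s_71 = 8;  s_72 = 2;  s_73 = 0;  s_74 = 6
  s_75 = 6;  s_76 = 4;  s_77 = 6;  s_78 = 2;  s_79 = 1;  s_80 = 10
  s_81 = 1;  s_82 = 3;  s_83 = 9;  s_84 = 3;  s_85 = 3;  s_86 = 3
  s_87 = 6;  s_88 = 4;  s_89 = 2;  s_90 = 1;  s_91 = 0;  s_92 = 4
  s_93 = 6;  s_94 = 5;  s_95 = 10;  s_96 = 8;  s_97 = 0;  s_98 = 2
  s_99 = 2;  s_100 = 5;  s_101 = 2;  s_102 = 8;  s_103 = 4;  s_104 = 7
  s_105 = 4;  s_106 = 1;  s_107 = 3;  s_108 = 1;  s_109 = 1;  s_110 = 1
  s_111 = 2;  s_112 = 5;  s_113 = 8;  s_114 = 4;  s_115 = 0;  s_116 = 5
  s_117 = 2;  s_118 = 9;  s_119 = 7;  s_120 = 10;  s_121 = 0;  s_122 = 8
  s_123 = 8;  s_124 = 9;  s_125 = 8;  s_126 = 10;  s_127 = 5;  s_128 = 6
  s_129 = 5;  s_130 = 4;  s_131 = 1;  s_132 = 4;  s_133 = 4;  s_134 = 4
  s_135 = 8;  s_136 = 9;  s_137 = 10;  s_138 = 5;  s_139 = 0;  s_140 = 9
  s_141 = 8;  s_142 = 3;  s_143 = 6;  s_144 = 7;  s_145 = 0;  s_146 = 10
  s_147 = 10;  s_148 = 3;  s_149 = 10;  s_150 = 7;  s_151 = 9;  s_152 = 2
  s_153 = 9;  s_154 = 5;  s_155 = 4;  s_156 = 5;  s_157 = 5;  s_158 = 5
  s_159 = 10;  s_160 = 3;  s_161 = 7;  s_162 = 9;  s_163 = 0;  s_164 = 3
  s_165 = 10;  s_166 = 1;  s_167 = 2;  s_168 = 6;  s_169 = 0;  s_170 = 7
  s_171 = 7;  s_172 = 1;  s_173 = 7;  s_174 = 6;  s_175 = 3;  s_176 = 8
  s_177 = 3
s_178 = 3·3 + 5·8 + 5·3 = 9
s_179 = 3·9 + 5·3 + 5·8 = 5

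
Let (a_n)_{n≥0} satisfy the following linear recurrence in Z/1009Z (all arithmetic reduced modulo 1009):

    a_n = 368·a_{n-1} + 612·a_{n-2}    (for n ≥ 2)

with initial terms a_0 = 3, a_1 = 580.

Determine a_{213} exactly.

243

a_2 = 368·580 + 612·3 = 359
a_3 = 368·359 + 612·580 = 734
a_4 = 368·734 + 612·359 = 455
a_5 = 368·455 + 612·734 = 149
a_6 = 368·149 + 612·455 = 322
a_7 = 368·322 + 612·149 = 821
Continuing the recurrence:
  a_8 = 746;  a_9 = 50;  a_10 = 722;  a_11 = 659;  a_12 = 274;  a_13 = 649
  a_14 = 902;  a_15 = 626;  a_16 = 417;  a_17 = 789;  a_18 = 696;  a_19 = 408
  a_20 = 966;  a_21 = 793;  a_22 = 141;  a_23 = 416;  a_24 = 247;  a_25 = 410
  a_26 = 353;  a_27 = 431;  a_28 = 305;  a_29 = 664;  a_30 = 169;  a_31 = 384
  a_32 = 562;  a_33 = 891;  a_34 = 847;  a_35 = 347;  a_36 = 300;  a_37 = 893
  a_38 = 661;  a_39 = 726;  a_40 = 715;  a_41 = 123;  a_42 = 542;  a_43 = 284
  a_44 = 328;  a_45 = 893;  a_46 = 644;  a_47 = 524;  a_48 = 731;  a_49 = 440
  a_50 = 865;  a_51 = 362;  a_52 = 692;  a_53 = 961;  a_54 = 222;  a_55 = 861
  a_56 = 680;  a_57 = 242;  a_58 = 716;  a_59 = 929;  a_60 = 107;  a_61 = 506
  a_62 = 451;  a_63 = 401;  a_64 = 809;  a_65 = 282;  a_66 = 547;  a_67 = 550
  a_68 = 376;  a_69 = 738;  a_70 = 223;  a_71 = 968;  a_72 = 308;  a_73 = 469
  a_74 = 875;  a_75 = 601;  a_76 = 927;  a_77 = 630;  a_78 = 36;  a_79 = 253
  a_80 = 110;  a_81 = 579;  a_82 = 899;  a_83 = 69;  a_84 = 450;  a_85 = 983
  a_86 = 465;  a_87 = 831;  a_88 = 123;  a_89 = 904;  a_90 = 312;  a_91 = 106
  a_92 = 909;  a_93 = 829;  a_94 = 703;  a_95 = 221;  a_96 = 1;  a_97 = 414
  a_98 = 605;  a_99 = 769;  a_100 = 429;  a_101 = 902;  a_102 = 183;  a_103 = 851
  a_104 = 375;  a_105 = 944;  a_106 = 753;  a_107 = 209;  a_108 = 960;  a_109 = 904
  a_110 = 993;  a_111 = 482;  a_112 = 90;  a_113 = 179;  a_114 = 881;  a_115 = 895
  a_116 = 792;  a_117 = 717;  a_118 = 891;  a_119 = 861;  a_120 = 454;  a_121 = 821
  a_122 = 810;  a_123 = 395;  a_124 = 365;  a_125 = 712;  a_126 = 67;  a_127 = 296
  a_128 = 600;  a_129 = 370;  a_130 = 878;  a_131 = 648;  a_132 = 888;  a_133 = 916
  a_134 = 696;  a_135 = 439;  a_136 = 266;  a_137 = 289;  a_138 = 750;  a_139 = 836
  a_140 = 817;  a_141 = 43;  a_142 = 229;  a_143 = 607;  a_144 = 284;  a_145 = 757
  a_146 = 352;  a_147 = 537;  a_148 = 359;  a_149 = 652;  a_150 = 549;  a_151 = 701
  a_152 = 664;  a_153 = 361;  a_154 = 410;  a_155 = 500;  a_156 = 41;  a_157 = 226
  a_158 = 297;  a_159 = 403;  a_160 = 125;  a_161 = 26;  a_162 = 303;  a_163 = 282
  a_164 = 638;  a_165 = 741;  a_166 = 231;  a_167 = 703;  a_168 = 512;  a_169 = 135
  a_170 = 793;  a_171 = 105;  a_172 = 285;  a_173 = 637;  a_174 = 191;  a_175 = 28
  a_176 = 62;  a_177 = 601;  a_178 = 808;  a_179 = 225;  a_180 = 148;  a_181 = 454
  a_182 = 353;  a_183 = 116;  a_184 = 420;  a_185 = 545;  a_186 = 523;  a_187 = 315
  a_188 = 108;  a_189 = 454;  a_190 = 89;  a_191 = 837;  a_192 = 253;  a_193 = 957
  a_194 = 494;  a_195 = 636;  a_196 = 597;  a_197 = 501;  a_198 = 836;  a_199 = 788
  a_200 = 470;  a_201 = 375;  a_202 = 851;  a_203 = 835;  a_204 = 712;  a_205 = 142
  a_206 = 653;  a_207 = 292;  a_208 = 574;  a_209 = 462;  a_210 = 660;  a_211 = 944
a_212 = 368·944 + 612·660 = 616
a_213 = 368·616 + 612·944 = 243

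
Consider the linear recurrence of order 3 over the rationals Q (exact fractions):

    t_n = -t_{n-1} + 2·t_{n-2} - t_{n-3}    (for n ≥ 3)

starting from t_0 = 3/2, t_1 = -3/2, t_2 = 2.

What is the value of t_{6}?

t_3 = -1·2 + 2·-3/2 + -1·3/2 = -13/2
t_4 = -1·-13/2 + 2·2 + -1·-3/2 = 12
t_5 = -1·12 + 2·-13/2 + -1·2 = -27
t_6 = -1·-27 + 2·12 + -1·-13/2 = 115/2

115/2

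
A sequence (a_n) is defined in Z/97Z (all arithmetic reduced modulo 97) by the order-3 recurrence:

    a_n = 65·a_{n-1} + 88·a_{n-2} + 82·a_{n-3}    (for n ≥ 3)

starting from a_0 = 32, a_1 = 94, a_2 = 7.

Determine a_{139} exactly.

a_3 = 65·7 + 88·94 + 82·32 = 2
a_4 = 65·2 + 88·7 + 82·94 = 15
a_5 = 65·15 + 88·2 + 82·7 = 76
a_6 = 65·76 + 88·15 + 82·2 = 22
a_7 = 65·22 + 88·76 + 82·15 = 36
a_8 = 65·36 + 88·22 + 82·76 = 32
Continuing the recurrence:
  a_9 = 68;  a_10 = 3;  a_11 = 73;  a_12 = 12;  a_13 = 78;  a_14 = 84
  a_15 = 19;  a_16 = 85;  a_17 = 20;  a_18 = 56;  a_19 = 51;  a_20 = 86
  a_21 = 23;  a_22 = 53;  a_23 = 8;  a_24 = 86;  a_25 = 67;  a_26 = 66
  a_27 = 69;  a_28 = 73;  a_29 = 30;  a_30 = 64;  a_31 = 79;  a_32 = 35
  a_33 = 22;  a_34 = 27;  a_35 = 62;  a_36 = 62;  a_37 = 60;  a_38 = 84
  a_39 = 13;  a_40 = 62;  a_41 = 34;  a_42 = 2;  a_43 = 58;  a_44 = 41
  a_45 = 76;  a_46 = 15;  a_47 = 64;  a_48 = 72;  a_49 = 96;  a_50 = 73
  a_51 = 85;  a_52 = 33;  a_53 = 91;  a_54 = 75;  a_55 = 69;  a_56 = 20
  a_57 = 39;  a_58 = 59;  a_59 = 80;  a_60 = 10;  a_61 = 15;  a_62 = 73
  a_63 = 95;  a_64 = 55;  a_65 = 73;  a_66 = 12;  a_67 = 74;  a_68 = 18
  a_69 = 33;  a_70 = 0;  a_71 = 15;  a_72 = 92;  a_73 = 25;  a_74 = 87
  a_75 = 73;  a_76 = 95;  a_77 = 42;  a_78 = 4;  a_79 = 9;  a_80 = 16
  a_81 = 26;  a_82 = 53;  a_83 = 61;  a_84 = 91;  a_85 = 12;  a_86 = 16
  a_87 = 52;  a_88 = 49;  a_89 = 52;  a_90 = 25;  a_91 = 34;  a_92 = 41
  a_93 = 44;  a_94 = 41;  a_95 = 5;  a_96 = 72;  a_97 = 43;  a_98 = 35
  a_99 = 32;  a_100 = 53;  a_101 = 13;  a_102 = 82;  a_103 = 53;  a_104 = 87
  a_105 = 68;  a_106 = 29;  a_107 = 65;  a_108 = 34;  a_109 = 26;  a_110 = 21
  a_111 = 39;  a_112 = 16;  a_113 = 83;  a_114 = 10;  a_115 = 51;  a_116 = 40
  a_117 = 51;  a_118 = 56;  a_119 = 59;  a_120 = 44;  a_121 = 34;  a_122 = 56
  a_123 = 55;  a_124 = 39;  a_125 = 36;  a_126 = 0;  a_127 = 61;  a_128 = 30
  a_129 = 43;  a_130 = 58;  a_131 = 23;  a_132 = 37;  a_133 = 67;  a_134 = 88
  a_135 = 3;  a_136 = 47;  a_137 = 59
a_138 = 65·59 + 88·47 + 82·3 = 69
a_139 = 65·69 + 88·59 + 82·47 = 48

48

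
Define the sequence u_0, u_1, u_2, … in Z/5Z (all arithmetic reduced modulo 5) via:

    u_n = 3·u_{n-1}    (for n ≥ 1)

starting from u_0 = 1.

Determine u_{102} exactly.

4

u_1 = 3·1 = 3
u_2 = 3·3 = 4
u_3 = 3·4 = 2
u_4 = 3·2 = 1
(u_4) = (1) = (u_0), so the sequence has period 4.
102 ≡ 2 (mod 4), hence u_102 = u_2 = 4.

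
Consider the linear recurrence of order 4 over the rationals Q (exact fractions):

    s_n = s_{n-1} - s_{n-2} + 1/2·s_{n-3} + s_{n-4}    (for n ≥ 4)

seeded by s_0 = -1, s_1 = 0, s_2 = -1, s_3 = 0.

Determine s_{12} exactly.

s_4 = 1·0 + -1·-1 + 1/2·0 + 1·-1 = 0
s_5 = 1·0 + -1·0 + 1/2·-1 + 1·0 = -1/2
s_6 = 1·-1/2 + -1·0 + 1/2·0 + 1·-1 = -3/2
s_7 = 1·-3/2 + -1·-1/2 + 1/2·0 + 1·0 = -1
s_8 = 1·-1 + -1·-3/2 + 1/2·-1/2 + 1·0 = 1/4
s_9 = 1·1/4 + -1·-1 + 1/2·-3/2 + 1·-1/2 = 0
s_10 = 1·0 + -1·1/4 + 1/2·-1 + 1·-3/2 = -9/4
s_11 = 1·-9/4 + -1·0 + 1/2·1/4 + 1·-1 = -25/8
s_12 = 1·-25/8 + -1·-9/4 + 1/2·0 + 1·1/4 = -5/8

-5/8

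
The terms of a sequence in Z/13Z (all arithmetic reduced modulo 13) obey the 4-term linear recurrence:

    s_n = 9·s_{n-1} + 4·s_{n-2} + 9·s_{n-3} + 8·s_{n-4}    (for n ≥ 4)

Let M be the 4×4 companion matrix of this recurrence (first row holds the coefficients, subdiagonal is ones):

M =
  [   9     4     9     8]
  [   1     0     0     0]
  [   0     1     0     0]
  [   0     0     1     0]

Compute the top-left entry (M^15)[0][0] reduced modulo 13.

12

(M^15)[0][0] is the top entry after applying M 15 times to the unit state (1, 0, 0, 0). Equivalently it is h_{18} for the auxiliary sequence (h_n) obeying the same recurrence with h_3 = 1 and h_i = 0 for 0 ≤ i < 3:
h_4 = 9·1 + 4·0 + 9·0 + 8·0 = 9
h_5 = 9·9 + 4·1 + 9·0 + 8·0 = 7
h_6 = 9·7 + 4·9 + 9·1 + 8·0 = 4
h_7 = 9·4 + 4·7 + 9·9 + 8·1 = 10
h_8 = 9·10 + 4·4 + 9·7 + 8·9 = 7
h_9 = 9·7 + 4·10 + 9·4 + 8·7 = 0
h_10 = 9·0 + 4·7 + 9·10 + 8·4 = 7
h_11 = 9·7 + 4·0 + 9·7 + 8·10 = 11
h_12 = 9·11 + 4·7 + 9·0 + 8·7 = 1
h_13 = 9·1 + 4·11 + 9·7 + 8·0 = 12
h_14 = 9·12 + 4·1 + 9·11 + 8·7 = 7
h_15 = 9·7 + 4·12 + 9·1 + 8·11 = 0
h_16 = 9·0 + 4·7 + 9·12 + 8·1 = 1
h_17 = 9·1 + 4·0 + 9·7 + 8·12 = 12
h_18 = 9·12 + 4·1 + 9·0 + 8·7 = 12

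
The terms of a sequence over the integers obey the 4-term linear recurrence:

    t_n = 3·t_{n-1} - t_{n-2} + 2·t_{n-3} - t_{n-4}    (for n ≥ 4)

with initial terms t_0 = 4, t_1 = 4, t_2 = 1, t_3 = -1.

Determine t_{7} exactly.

t_4 = 3·-1 + -1·1 + 2·4 + -1·4 = 0
t_5 = 3·0 + -1·-1 + 2·1 + -1·4 = -1
t_6 = 3·-1 + -1·0 + 2·-1 + -1·1 = -6
t_7 = 3·-6 + -1·-1 + 2·0 + -1·-1 = -16

-16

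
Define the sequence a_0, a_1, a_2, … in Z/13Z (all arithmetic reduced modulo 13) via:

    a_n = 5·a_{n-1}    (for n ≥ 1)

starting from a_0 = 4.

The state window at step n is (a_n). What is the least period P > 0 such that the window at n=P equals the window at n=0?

4

n=0: window = (4)
n=1: window = (7)
n=2: window = (9)
n=3: window = (6)
n=4: window = (4)
window at n=4 equals window at n=0 → period = 4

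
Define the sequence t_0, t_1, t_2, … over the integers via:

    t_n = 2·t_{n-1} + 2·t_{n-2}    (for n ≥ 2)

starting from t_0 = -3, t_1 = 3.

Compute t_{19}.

t_2 = 2·3 + 2·-3 = 0
t_3 = 2·0 + 2·3 = 6
t_4 = 2·6 + 2·0 = 12
t_5 = 2·12 + 2·6 = 36
t_6 = 2·36 + 2·12 = 96
t_7 = 2·96 + 2·36 = 264
t_8 = 2·264 + 2·96 = 720
t_9 = 2·720 + 2·264 = 1968
t_10 = 2·1968 + 2·720 = 5376
t_11 = 2·5376 + 2·1968 = 14688
t_12 = 2·14688 + 2·5376 = 40128
t_13 = 2·40128 + 2·14688 = 109632
t_14 = 2·109632 + 2·40128 = 299520
t_15 = 2·299520 + 2·109632 = 818304
t_16 = 2·818304 + 2·299520 = 2235648
t_17 = 2·2235648 + 2·818304 = 6107904
t_18 = 2·6107904 + 2·2235648 = 16687104
t_19 = 2·16687104 + 2·6107904 = 45590016

45590016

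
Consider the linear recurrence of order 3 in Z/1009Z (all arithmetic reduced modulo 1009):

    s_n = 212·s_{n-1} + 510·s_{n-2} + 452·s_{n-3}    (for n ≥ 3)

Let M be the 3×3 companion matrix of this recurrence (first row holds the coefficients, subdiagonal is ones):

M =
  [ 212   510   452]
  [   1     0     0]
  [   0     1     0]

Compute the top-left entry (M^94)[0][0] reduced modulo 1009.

797

(M^94)[0][0] is the top entry after applying M 94 times to the unit state (1, 0, 0). Equivalently it is h_{96} for the auxiliary sequence (h_n) obeying the same recurrence with h_2 = 1 and h_i = 0 for 0 ≤ i < 2:
h_3 = 212·1 + 510·0 + 452·0 = 212
h_4 = 212·212 + 510·1 + 452·0 = 49
h_5 = 212·49 + 510·212 + 452·1 = 907
h_6 = 212·907 + 510·49 + 452·212 = 308
h_7 = 212·308 + 510·907 + 452·49 = 109
h_8 = 212·109 + 510·308 + 452·907 = 896
h_9 = 212·896 + 510·109 + 452·308 = 329
h_10 = 212·329 + 510·896 + 452·109 = 846
h_11 = 212·846 + 510·329 + 452·896 = 429
h_12 = 212·429 + 510·846 + 452·329 = 131
h_13 = 212·131 + 510·429 + 452·846 = 347
h_14 = 212·347 + 510·131 + 452·429 = 303
h_15 = 212·303 + 510·347 + 452·131 = 745
h_16 = 212·745 + 510·303 + 452·347 = 129
h_17 = 212·129 + 510·745 + 452·303 = 403
h_18 = 212·403 + 510·129 + 452·745 = 619
h_19 = 212·619 + 510·403 + 452·129 = 547
h_20 = 212·547 + 510·619 + 452·403 = 338
h_21 = 212·338 + 510·547 + 452·619 = 798
h_22 = 212·798 + 510·338 + 452·547 = 553
h_23 = 212·553 + 510·798 + 452·338 = 962
h_24 = 212·962 + 510·553 + 452·798 = 119
h_25 = 212·119 + 510·962 + 452·553 = 982
h_26 = 212·982 + 510·119 + 452·962 = 425
h_27 = 212·425 + 510·982 + 452·119 = 966
h_28 = 212·966 + 510·425 + 452·982 = 693
h_29 = 212·693 + 510·966 + 452·425 = 260
h_30 = 212·260 + 510·693 + 452·966 = 649
h_31 = 212·649 + 510·260 + 452·693 = 222
h_32 = 212·222 + 510·649 + 452·260 = 155
h_33 = 212·155 + 510·222 + 452·649 = 513
h_34 = 212·513 + 510·155 + 452·222 = 585
h_35 = 212·585 + 510·513 + 452·155 = 651
h_36 = 212·651 + 510·585 + 452·513 = 280
h_37 = 212·280 + 510·651 + 452·585 = 949
h_38 = 212·949 + 510·280 + 452·651 = 552
h_39 = 212·552 + 510·949 + 452·280 = 85
h_40 = 212·85 + 510·552 + 452·949 = 999
h_41 = 212·999 + 510·85 + 452·552 = 142
h_42 = 212·142 + 510·999 + 452·85 = 866
h_43 = 212·866 + 510·142 + 452·999 = 251
h_44 = 212·251 + 510·866 + 452·142 = 70
h_45 = 212·70 + 510·251 + 452·866 = 521
h_46 = 212·521 + 510·70 + 452·251 = 291
h_47 = 212·291 + 510·521 + 452·70 = 847
h_48 = 212·847 + 510·291 + 452·521 = 444
h_49 = 212·444 + 510·847 + 452·291 = 771
h_50 = 212·771 + 510·444 + 452·847 = 851
h_51 = 212·851 + 510·771 + 452·444 = 407
h_52 = 212·407 + 510·851 + 452·771 = 37
h_53 = 212·37 + 510·407 + 452·851 = 720
h_54 = 212·720 + 510·37 + 452·407 = 306
h_55 = 212·306 + 510·720 + 452·37 = 800
h_56 = 212·800 + 510·306 + 452·720 = 295
h_57 = 212·295 + 510·800 + 452·306 = 425
h_58 = 212·425 + 510·295 + 452·800 = 786
h_59 = 212·786 + 510·425 + 452·295 = 114
h_60 = 212·114 + 510·786 + 452·425 = 629
h_61 = 212·629 + 510·114 + 452·786 = 891
h_62 = 212·891 + 510·629 + 452·114 = 206
h_63 = 212·206 + 510·891 + 452·629 = 415
h_64 = 212·415 + 510·206 + 452·891 = 462
h_65 = 212·462 + 510·415 + 452·206 = 115
h_66 = 212·115 + 510·462 + 452·415 = 593
h_67 = 212·593 + 510·115 + 452·462 = 689
h_68 = 212·689 + 510·593 + 452·115 = 14
h_69 = 212·14 + 510·689 + 452·593 = 850
h_70 = 212·850 + 510·14 + 452·689 = 322
h_71 = 212·322 + 510·850 + 452·14 = 565
h_72 = 212·565 + 510·322 + 452·850 = 242
h_73 = 212·242 + 510·565 + 452·322 = 678
h_74 = 212·678 + 510·242 + 452·565 = 883
h_75 = 212·883 + 510·678 + 452·242 = 636
h_76 = 212·636 + 510·883 + 452·678 = 671
h_77 = 212·671 + 510·636 + 452·883 = 6
h_78 = 212·6 + 510·671 + 452·636 = 329
h_79 = 212·329 + 510·6 + 452·671 = 752
h_80 = 212·752 + 510·329 + 452·6 = 992
h_81 = 212·992 + 510·752 + 452·329 = 917
h_82 = 212·917 + 510·992 + 452·752 = 958
h_83 = 212·958 + 510·917 + 452·992 = 169
h_84 = 212·169 + 510·958 + 452·917 = 522
h_85 = 212·522 + 510·169 + 452·958 = 254
h_86 = 212·254 + 510·522 + 452·169 = 928
h_87 = 212·928 + 510·254 + 452·522 = 207
h_88 = 212·207 + 510·928 + 452·254 = 338
h_89 = 212·338 + 510·207 + 452·928 = 363
h_90 = 212·363 + 510·338 + 452·207 = 849
h_91 = 212·849 + 510·363 + 452·338 = 277
h_92 = 212·277 + 510·849 + 452·363 = 949
h_93 = 212·949 + 510·277 + 452·849 = 735
h_94 = 212·735 + 510·949 + 452·277 = 192
h_95 = 212·192 + 510·735 + 452·949 = 978
h_96 = 212·978 + 510·192 + 452·735 = 797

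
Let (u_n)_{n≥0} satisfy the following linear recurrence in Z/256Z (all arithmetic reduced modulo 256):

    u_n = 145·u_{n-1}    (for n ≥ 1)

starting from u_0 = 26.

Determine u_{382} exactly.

u_1 = 145·26 = 186
u_2 = 145·186 = 90
u_3 = 145·90 = 250
u_4 = 145·250 = 154
u_5 = 145·154 = 58
u_6 = 145·58 = 218
u_7 = 145·218 = 122
u_8 = 145·122 = 26
(u_8) = (26) = (u_0), so the sequence has period 8.
382 ≡ 6 (mod 8), hence u_382 = u_6 = 218.

218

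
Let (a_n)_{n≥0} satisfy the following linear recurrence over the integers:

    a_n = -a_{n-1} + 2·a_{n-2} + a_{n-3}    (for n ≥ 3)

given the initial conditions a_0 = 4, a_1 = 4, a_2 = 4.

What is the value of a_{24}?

-473248

a_3 = -1·4 + 2·4 + 1·4 = 8
a_4 = -1·8 + 2·4 + 1·4 = 4
a_5 = -1·4 + 2·8 + 1·4 = 16
a_6 = -1·16 + 2·4 + 1·8 = 0
a_7 = -1·0 + 2·16 + 1·4 = 36
a_8 = -1·36 + 2·0 + 1·16 = -20
a_9 = -1·-20 + 2·36 + 1·0 = 92
a_10 = -1·92 + 2·-20 + 1·36 = -96
a_11 = -1·-96 + 2·92 + 1·-20 = 260
a_12 = -1·260 + 2·-96 + 1·92 = -360
a_13 = -1·-360 + 2·260 + 1·-96 = 784
a_14 = -1·784 + 2·-360 + 1·260 = -1244
a_15 = -1·-1244 + 2·784 + 1·-360 = 2452
a_16 = -1·2452 + 2·-1244 + 1·784 = -4156
a_17 = -1·-4156 + 2·2452 + 1·-1244 = 7816
a_18 = -1·7816 + 2·-4156 + 1·2452 = -13676
a_19 = -1·-13676 + 2·7816 + 1·-4156 = 25152
a_20 = -1·25152 + 2·-13676 + 1·7816 = -44688
a_21 = -1·-44688 + 2·25152 + 1·-13676 = 81316
a_22 = -1·81316 + 2·-44688 + 1·25152 = -145540
a_23 = -1·-145540 + 2·81316 + 1·-44688 = 263484
a_24 = -1·263484 + 2·-145540 + 1·81316 = -473248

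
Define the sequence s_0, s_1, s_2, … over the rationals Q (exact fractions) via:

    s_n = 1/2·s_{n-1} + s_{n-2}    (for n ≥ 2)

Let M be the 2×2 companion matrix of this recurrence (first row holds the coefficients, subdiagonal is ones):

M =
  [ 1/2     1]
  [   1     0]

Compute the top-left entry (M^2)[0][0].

5/4

(M^2)[0][0] is the top entry after applying M 2 times to the unit state (1, 0). Equivalently it is h_{3} for the auxiliary sequence (h_n) obeying the same recurrence with h_1 = 1 and h_i = 0 for 0 ≤ i < 1:
h_2 = 1/2·1 + 1·0 = 1/2
h_3 = 1/2·1/2 + 1·1 = 5/4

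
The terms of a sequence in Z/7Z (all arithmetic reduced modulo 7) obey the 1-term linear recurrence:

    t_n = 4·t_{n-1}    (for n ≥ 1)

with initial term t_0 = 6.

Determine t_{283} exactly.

3

t_1 = 4·6 = 3
t_2 = 4·3 = 5
t_3 = 4·5 = 6
(t_3) = (6) = (t_0), so the sequence has period 3.
283 ≡ 1 (mod 3), hence t_283 = t_1 = 3.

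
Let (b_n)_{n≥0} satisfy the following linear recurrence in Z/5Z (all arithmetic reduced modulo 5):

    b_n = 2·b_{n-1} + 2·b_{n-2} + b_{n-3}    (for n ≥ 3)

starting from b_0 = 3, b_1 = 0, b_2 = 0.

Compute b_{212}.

b_3 = 2·0 + 2·0 + 1·3 = 3
b_4 = 2·3 + 2·0 + 1·0 = 1
b_5 = 2·1 + 2·3 + 1·0 = 3
b_6 = 2·3 + 2·1 + 1·3 = 1
b_7 = 2·1 + 2·3 + 1·1 = 4
b_8 = 2·4 + 2·1 + 1·3 = 3
b_9 = 2·3 + 2·4 + 1·1 = 0
b_10 = 2·0 + 2·3 + 1·4 = 0
(b_8, b_9, b_10) = (3, 0, 0) = (b_0, b_1, b_2), so the sequence has period 8.
212 ≡ 4 (mod 8), hence b_212 = b_4 = 1.

1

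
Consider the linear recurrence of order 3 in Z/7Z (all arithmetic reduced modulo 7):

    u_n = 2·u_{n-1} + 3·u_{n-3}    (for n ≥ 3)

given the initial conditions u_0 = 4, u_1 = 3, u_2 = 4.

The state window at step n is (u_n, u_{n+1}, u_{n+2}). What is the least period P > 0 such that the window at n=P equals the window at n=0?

342

n=0: window = (4, 3, 4)
n=1: window = (3, 4, 6)
n=2: window = (4, 6, 0)
n=3: window = (6, 0, 5)
n=4: window = (0, 5, 0)
n=5: window = (5, 0, 0)
n=6: window = (0, 0, 1)
n=7: window = (0, 1, 2)
n=8: window = (1, 2, 4)
n=9: window = (2, 4, 4)
n=10: window = (4, 4, 0)
n=11: window = (4, 0, 5)
n=12: window = (0, 5, 1)
n=13: window = (5, 1, 2)
n=14: window = (1, 2, 5)
n=15: window = (2, 5, 6)
n=16: window = (5, 6, 4)
n=17: window = (6, 4, 2)
n=18: window = (4, 2, 1)
n=19: window = (2, 1, 0)
n=20: window = (1, 0, 6)
n=21: window = (0, 6, 1)
n=22: window = (6, 1, 2)
n=23: window = (1, 2, 1)
n=24: window = (2, 1, 5)
n=25: window = (1, 5, 2)
n=26: window = (5, 2, 0)
n=27: window = (2, 0, 1)
n=28: window = (0, 1, 1)
n=29: window = (1, 1, 2)
n=30: window = (1, 2, 0)
n=31: window = (2, 0, 3)
n=32: window = (0, 3, 5)
n=33: window = (3, 5, 3)
n=34: window = (5, 3, 1)
n=35: window = (3, 1, 3)
n=36: window = (1, 3, 1)
n=37: window = (3, 1, 5)
n=38: window = (1, 5, 5)
n=39: window = (5, 5, 6)
n=40: window = (5, 6, 6)
…
n=340: window = (3, 4, 4)
n=341: window = (4, 4, 3)
n=342: window = (4, 3, 4)
window at n=342 equals window at n=0 → period = 342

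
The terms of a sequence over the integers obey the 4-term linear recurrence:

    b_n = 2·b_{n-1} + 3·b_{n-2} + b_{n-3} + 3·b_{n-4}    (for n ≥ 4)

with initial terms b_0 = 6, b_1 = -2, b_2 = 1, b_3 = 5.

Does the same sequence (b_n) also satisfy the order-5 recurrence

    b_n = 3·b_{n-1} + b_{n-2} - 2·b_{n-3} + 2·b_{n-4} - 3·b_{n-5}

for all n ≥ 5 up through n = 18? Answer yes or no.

Terms b_0..b_18: 6, -2, 1, 5, 29, 68, 231, 710, 2268, 7101, 22409, 70519, 222170, 699609, 2203474, 6939502, 21855545, 68831897, 216780353
n=5: candidate gives 68, actual b_5 = 68 ✓
n=6: candidate gives 231, actual b_6 = 231 ✓
n=7: candidate gives 710, actual b_7 = 710 ✓
n=8: candidate gives 2268, actual b_8 = 2268 ✓
n=9: candidate gives 7101, actual b_9 = 7101 ✓
n=10: candidate gives 22409, actual b_10 = 22409 ✓
n=11: candidate gives 70519, actual b_11 = 70519 ✓
n=12: candidate gives 222170, actual b_12 = 222170 ✓
n=13: candidate gives 699609, actual b_13 = 699609 ✓
n=14: candidate gives 2203474, actual b_14 = 2203474 ✓
n=15: candidate gives 6939502, actual b_15 = 6939502 ✓
n=16: candidate gives 21855545, actual b_16 = 21855545 ✓
n=17: candidate gives 68831897, actual b_17 = 68831897 ✓
n=18: candidate gives 216780353, actual b_18 = 216780353 ✓

yes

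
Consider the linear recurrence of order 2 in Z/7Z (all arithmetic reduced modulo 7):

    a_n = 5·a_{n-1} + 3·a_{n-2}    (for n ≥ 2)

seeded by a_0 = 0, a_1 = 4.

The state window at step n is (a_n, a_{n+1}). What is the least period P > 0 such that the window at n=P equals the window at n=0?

3

n=0: window = (0, 4)
n=1: window = (4, 6)
n=2: window = (6, 0)
n=3: window = (0, 4)
window at n=3 equals window at n=0 → period = 3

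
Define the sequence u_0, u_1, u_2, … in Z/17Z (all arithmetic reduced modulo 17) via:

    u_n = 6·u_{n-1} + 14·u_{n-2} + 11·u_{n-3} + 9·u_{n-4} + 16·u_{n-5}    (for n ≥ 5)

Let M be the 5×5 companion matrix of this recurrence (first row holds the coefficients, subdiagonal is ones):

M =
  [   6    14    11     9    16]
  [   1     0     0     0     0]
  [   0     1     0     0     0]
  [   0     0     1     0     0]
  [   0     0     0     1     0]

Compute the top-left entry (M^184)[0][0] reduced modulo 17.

2

(M^184)[0][0] is the top entry after applying M 184 times to the unit state (1, 0, 0, 0, 0). Equivalently it is h_{188} for the auxiliary sequence (h_n) obeying the same recurrence with h_4 = 1 and h_i = 0 for 0 ≤ i < 4:
h_5 = 6·1 + 14·0 + 11·0 + 9·0 + 16·0 = 6
h_6 = 6·6 + 14·1 + 11·0 + 9·0 + 16·0 = 16
h_7 = 6·16 + 14·6 + 11·1 + 9·0 + 16·0 = 4
h_8 = 6·4 + 14·16 + 11·6 + 9·1 + 16·0 = 0
h_9 = 6·0 + 14·4 + 11·16 + 9·6 + 16·1 = 13
h_10 = 6·13 + 14·0 + 11·4 + 9·16 + 16·6 = 5
Continuing the recurrence:
  h_11 = 11;  h_12 = 3;  h_13 = 4;  h_14 = 15;  h_15 = 1;  h_16 = 4
  h_17 = 15;  h_18 = 16;  h_19 = 4;  h_20 = 6;  h_21 = 8;  h_22 = 16
  h_23 = 5;  h_24 = 1;  h_25 = 12;  h_26 = 5;  h_27 = 0;  h_28 = 2
  h_29 = 4;  h_30 = 0;  h_31 = 5;  h_32 = 7;  h_33 = 10;  h_34 = 5
  h_35 = 3;  h_36 = 1;  h_37 = 16;  h_38 = 8;  h_39 = 16;  h_40 = 16
  h_41 = 7;  h_42 = 5;  h_43 = 15;  h_44 = 8;  h_45 = 3;  h_46 = 10
  h_47 = 14;  h_48 = 8;  h_49 = 16;  h_50 = 7;  h_51 = 11;  h_52 = 7
  h_53 = 1;  h_54 = 0;  h_55 = 13;  h_56 = 5;  h_57 = 10;  h_58 = 0
  h_59 = 6;  h_60 = 8;  h_61 = 13;  h_62 = 8;  h_63 = 15;  h_64 = 3
  h_65 = 0;  h_66 = 11;  h_67 = 5;  h_68 = 9;  h_69 = 4;  h_70 = 15
  h_71 = 7;  h_72 = 15;  h_73 = 6;  h_74 = 12;  h_75 = 12;  h_76 = 9
  h_77 = 2;  h_78 = 15;  h_79 = 7;  h_80 = 3;  h_81 = 1;  h_82 = 3
  h_83 = 11;  h_84 = 3;  h_85 = 7;  h_86 = 10;  h_87 = 15;  h_88 = 0
  h_89 = 6;  h_90 = 12;  h_91 = 9;  h_92 = 1;  h_93 = 12;  h_94 = 15
  h_95 = 15;  h_96 = 7;  h_97 = 14;  h_98 = 11;  h_99 = 0;  h_100 = 16
  h_101 = 13;  h_102 = 13;  h_103 = 0;  h_104 = 10;  h_105 = 15;  h_106 = 11
  h_107 = 16;  h_108 = 12;  h_109 = 15;  h_110 = 8;  h_111 = 13;  h_112 = 5
  h_113 = 15;  h_114 = 3;  h_115 = 1;  h_116 = 7;  h_117 = 15;  h_118 = 7
  h_119 = 12;  h_120 = 6;  h_121 = 1;  h_122 = 15;  h_123 = 16;  h_124 = 2
  h_125 = 13;  h_126 = 8;  h_127 = 7;  h_128 = 10;  h_129 = 4;  h_130 = 11
  h_131 = 15;  h_132 = 14;  h_133 = 16;  h_134 = 8;  h_135 = 6;  h_136 = 10
  h_137 = 5;  h_138 = 3;  h_139 = 6;  h_140 = 13;  h_141 = 9;  h_142 = 1
  h_143 = 3;  h_144 = 4;  h_145 = 9;  h_146 = 7;  h_147 = 0;  h_148 = 9
  h_149 = 4;  h_150 = 0;  h_151 = 12;  h_152 = 10;  h_153 = 0;  h_154 = 13
  h_155 = 7;  h_156 = 13;  h_157 = 3;  h_158 = 3;  h_159 = 15;  h_160 = 3
  h_161 = 3;  h_162 = 11;  h_163 = 1;  h_164 = 1;  h_165 = 12;  h_166 = 6
  h_167 = 9;  h_168 = 6;  h_169 = 12;  h_170 = 8;  h_171 = 0;  h_172 = 0
  h_173 = 3;  h_174 = 10;  h_175 = 9;  h_176 = 6;  h_177 = 10;  h_178 = 7
  h_179 = 13;  h_180 = 8;  h_181 = 0;  h_182 = 2;  h_183 = 6;  h_184 = 4
  h_185 = 3;  h_186 = 5
h_187 = 6·5 + 14·3 + 11·4 + 9·6 + 16·2 = 15
h_188 = 6·15 + 14·5 + 11·3 + 9·4 + 16·6 = 2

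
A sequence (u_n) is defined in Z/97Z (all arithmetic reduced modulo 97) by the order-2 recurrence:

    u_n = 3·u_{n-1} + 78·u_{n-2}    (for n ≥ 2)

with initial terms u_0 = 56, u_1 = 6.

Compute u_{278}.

33

u_2 = 3·6 + 78·56 = 21
u_3 = 3·21 + 78·6 = 46
u_4 = 3·46 + 78·21 = 30
u_5 = 3·30 + 78·46 = 89
u_6 = 3·89 + 78·30 = 85
u_7 = 3·85 + 78·89 = 19
Continuing the recurrence:
  u_8 = 91;  u_9 = 9;  u_10 = 44;  u_11 = 58;  u_12 = 17;  u_13 = 16
  u_14 = 16;  u_15 = 35;  u_16 = 92;  u_17 = 96;  u_18 = 92;  u_19 = 4
  u_20 = 10;  u_21 = 51;  u_22 = 60;  u_23 = 84;  u_24 = 82;  u_25 = 8
  u_26 = 18;  u_27 = 96;  u_28 = 43;  u_29 = 51;  u_30 = 15;  u_31 = 46
  u_32 = 47;  u_33 = 43;  u_34 = 12;  u_35 = 92;  u_36 = 48;  u_37 = 45
  u_38 = 96;  u_39 = 15;  u_40 = 64;  u_41 = 4;  u_42 = 57;  u_43 = 95
  u_44 = 75;  u_45 = 69;  u_46 = 43;  u_47 = 79;  u_48 = 2;  u_49 = 57
  u_50 = 36;  u_51 = 92;  u_52 = 77;  u_53 = 35;  u_54 = 0;  u_55 = 14
  u_56 = 42;  u_57 = 54;  u_58 = 43;  u_59 = 73;  u_60 = 81;  u_61 = 20
  u_62 = 73;  u_63 = 33;  u_64 = 70;  u_65 = 68;  u_66 = 38;  u_67 = 83
  u_68 = 12;  u_69 = 11;  u_70 = 96;  u_71 = 79;  u_72 = 62;  u_73 = 43
  u_74 = 18;  u_75 = 13;  u_76 = 85;  u_77 = 8;  u_78 = 58;  u_79 = 22
  u_80 = 31;  u_81 = 63;  u_82 = 85;  u_83 = 28;  u_84 = 21;  u_85 = 16
  u_86 = 37;  u_87 = 1;  u_88 = 76;  u_89 = 15;  u_90 = 56;  u_91 = 77
  u_92 = 40;  u_93 = 15;  u_94 = 61;  u_95 = 92;  u_96 = 87;  u_97 = 65
  u_98 = 94;  u_99 = 17;  u_100 = 11;  u_101 = 1;  u_102 = 85;  u_103 = 42
  u_104 = 63;  u_105 = 70;  u_106 = 80;  u_107 = 74;  u_108 = 60;  u_109 = 35
  u_110 = 32;  u_111 = 13;  u_112 = 13;  u_113 = 83;  u_114 = 2;  u_115 = 78
  u_116 = 2;  u_117 = 76;  u_118 = 93;  u_119 = 96;  u_120 = 73;  u_121 = 44
  u_122 = 6;  u_123 = 55;  u_124 = 51;  u_125 = 78;  u_126 = 41;  u_127 = 96
  u_128 = 91;  u_129 = 1;  u_130 = 20;  u_131 = 41;  u_132 = 34;  u_133 = 2
  u_134 = 39;  u_135 = 79;  u_136 = 78;  u_137 = 91;  u_138 = 52;  u_139 = 76
  u_140 = 16;  u_141 = 59;  u_142 = 67;  u_143 = 50;  u_144 = 41;  u_145 = 46
  u_146 = 38;  u_147 = 16;  u_148 = 5;  u_149 = 2;  u_150 = 8;  u_151 = 83
  u_152 = 0;  u_153 = 72;  u_154 = 22;  u_155 = 56;  u_156 = 41;  u_157 = 29
  u_158 = 84;  u_159 = 89;  u_160 = 29;  u_161 = 45;  u_162 = 69;  u_163 = 31
  u_164 = 43;  u_165 = 25;  u_166 = 34;  u_167 = 15;  u_168 = 78;  u_169 = 46
  u_170 = 14;  u_171 = 41;  u_172 = 51;  u_173 = 53;  u_174 = 63;  u_175 = 55
  u_176 = 35;  u_177 = 30;  u_178 = 7;  u_179 = 33;  u_180 = 63;  u_181 = 47
  u_182 = 11;  u_183 = 13;  u_184 = 24;  u_185 = 19;  u_186 = 86;  u_187 = 91
  u_188 = 94;  u_189 = 8;  u_190 = 81;  u_191 = 91;  u_192 = 92;  u_193 = 2
  u_194 = 4;  u_195 = 71;  u_196 = 40;  u_197 = 32;  u_198 = 15;  u_199 = 19
  u_200 = 63;  u_201 = 22;  u_202 = 33;  u_203 = 69;  u_204 = 65;  u_205 = 48
  u_206 = 73;  u_207 = 83;  u_208 = 26;  u_209 = 53;  u_210 = 53;  u_211 = 25
  u_212 = 38;  u_213 = 27;  u_214 = 38;  u_215 = 86;  u_216 = 21;  u_217 = 78
  u_218 = 29;  u_219 = 60;  u_220 = 17;  u_221 = 75;  u_222 = 96;  u_223 = 27
  u_224 = 3;  u_225 = 78;  u_226 = 80;  u_227 = 19;  u_228 = 89;  u_229 = 3
  u_230 = 64;  u_231 = 38;  u_232 = 62;  u_233 = 46;  u_234 = 27;  u_235 = 80
  u_236 = 18;  u_237 = 86;  u_238 = 13;  u_239 = 54;  u_240 = 12;  u_241 = 77
  u_242 = 3;  u_243 = 1;  u_244 = 43;  u_245 = 13;  u_246 = 95;  u_247 = 38
  u_248 = 55;  u_249 = 25;  u_250 = 0;  u_251 = 10;  u_252 = 30;  u_253 = 94
  u_254 = 3;  u_255 = 66;  u_256 = 44;  u_257 = 42;  u_258 = 66;  u_259 = 79
  u_260 = 50;  u_261 = 7;  u_262 = 41;  u_263 = 87;  u_264 = 64;  u_265 = 91
  u_266 = 27;  u_267 = 1;  u_268 = 72;  u_269 = 3;  u_270 = 96;  u_271 = 37
  u_272 = 33;  u_273 = 75;  u_274 = 83;  u_275 = 85;  u_276 = 36
u_277 = 3·36 + 78·85 = 45
u_278 = 3·45 + 78·36 = 33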